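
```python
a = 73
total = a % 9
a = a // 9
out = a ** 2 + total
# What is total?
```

Trace:
`a = 73` → a = 73
`total = a % 9` → total = 1
`a = a // 9` → a = 8
`out = a ** 2 + total` → out = 65
So total = 1

Answer: 1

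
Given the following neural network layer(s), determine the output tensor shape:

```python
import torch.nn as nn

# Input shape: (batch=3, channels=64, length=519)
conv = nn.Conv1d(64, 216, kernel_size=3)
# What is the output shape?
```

Input: (3, 64, 519) -> Output: (3, 216, 517)

Answer: (3, 216, 517)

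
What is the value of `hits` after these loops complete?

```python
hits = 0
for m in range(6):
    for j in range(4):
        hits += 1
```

6 * 4 = 24
`hits` takes the values: 0 → 1 → 2 → 3 → 4 → 5 → 6 → 7 → 8 → 9 → 10 → 11 → 12 → 13 → 14 → 15 → 16 → 17 → 18 → 19 → 20 → 21 → 22 → 23 → 24

Answer: 24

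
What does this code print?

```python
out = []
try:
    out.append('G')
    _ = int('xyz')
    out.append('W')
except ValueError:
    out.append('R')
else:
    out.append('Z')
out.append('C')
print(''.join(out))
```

Execution trace: 'G' (try body) → 'R' (except ValueError) → 'C' (after the try/except). Output: GRC

Answer: GRC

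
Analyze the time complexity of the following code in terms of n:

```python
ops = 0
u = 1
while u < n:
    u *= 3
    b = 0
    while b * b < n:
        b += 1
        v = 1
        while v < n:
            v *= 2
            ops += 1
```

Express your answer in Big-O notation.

Each loop level contributes: log n × √n × log n. Multiplying the contributions gives O(√n log² n).

Answer: O(√n log² n)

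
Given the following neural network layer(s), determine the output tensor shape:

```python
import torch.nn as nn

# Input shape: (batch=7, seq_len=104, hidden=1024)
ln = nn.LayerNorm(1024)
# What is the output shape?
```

Input: (7, 104, 1024) -> Output: (7, 104, 1024)

Answer: (7, 104, 1024)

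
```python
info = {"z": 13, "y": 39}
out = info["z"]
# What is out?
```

Trace:
`info = {"z": 13, "y": 39}` → info = {'z': 13, 'y': 39}
`out = info["z"]` → out = 13
So out = 13

Answer: 13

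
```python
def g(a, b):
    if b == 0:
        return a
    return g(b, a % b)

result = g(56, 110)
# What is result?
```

g(56, 110) -> g(110, 56) -> g(56, 54) -> g(54, 2) -> g(2, 0) -> 2

Answer: 2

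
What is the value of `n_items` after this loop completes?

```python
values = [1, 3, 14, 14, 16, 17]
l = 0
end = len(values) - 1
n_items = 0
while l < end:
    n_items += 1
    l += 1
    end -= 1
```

Iterations until pointers meet (list length 6)
`n_items` takes the values: 0 → 1 → 2 → 3

Answer: 3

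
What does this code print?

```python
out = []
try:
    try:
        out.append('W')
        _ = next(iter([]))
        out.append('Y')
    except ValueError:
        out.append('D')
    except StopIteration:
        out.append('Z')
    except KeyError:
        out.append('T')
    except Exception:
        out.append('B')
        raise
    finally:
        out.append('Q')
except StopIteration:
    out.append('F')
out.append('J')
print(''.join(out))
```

Execution trace: 'W' (inner try body) → 'Z' (inner except StopIteration) → 'Q' (inner finally) → 'J' (after the try/except). Output: WZQJ

Answer: WZQJ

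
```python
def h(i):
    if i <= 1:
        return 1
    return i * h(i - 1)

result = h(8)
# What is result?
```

h(8) = 8 * 7 * 6 * 5 * 4 * 3 * 2 * 1 = 40320

Answer: 40320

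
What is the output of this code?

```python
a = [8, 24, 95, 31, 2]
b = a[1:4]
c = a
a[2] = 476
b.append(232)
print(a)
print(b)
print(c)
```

Key concept: slice vs alias.
Step by step:
`a = [8, 24, 95, 31, 2]` → a = [8, 24, 95, 31, 2]
`b = a[1:4]` → b = [24, 95, 31]
`c = a` → c = [8, 24, 95, 31, 2] (same object as a)
`a[2] = 476` → a = [8, 24, 476, 31, 2] (same object as c); c = [8, 24, 476, 31, 2] (same object as a)
`b.append(232)` → b = [24, 95, 31, 232]
`print(a)` → prints [8, 24, 476, 31, 2]
`print(b)` → prints [24, 95, 31, 232]
`print(c)` → prints [8, 24, 476, 31, 2]

Answer:
[8, 24, 476, 31, 2]
[24, 95, 31, 232]
[8, 24, 476, 31, 2]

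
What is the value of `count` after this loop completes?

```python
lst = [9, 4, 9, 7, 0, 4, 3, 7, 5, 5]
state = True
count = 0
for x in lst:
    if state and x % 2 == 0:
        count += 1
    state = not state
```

Count even values at even positions
`count` takes the values: 0 → 1

Answer: 1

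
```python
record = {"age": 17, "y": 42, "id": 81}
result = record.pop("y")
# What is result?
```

Trace:
`record = {"age": 17, "y": 42, "id": 81}` → record = {'age': 17, 'y': 42, 'id': 81}
`result = record.pop("y")` → record = {'age': 17, 'id': 81}; result = 42
So result = 42

Answer: 42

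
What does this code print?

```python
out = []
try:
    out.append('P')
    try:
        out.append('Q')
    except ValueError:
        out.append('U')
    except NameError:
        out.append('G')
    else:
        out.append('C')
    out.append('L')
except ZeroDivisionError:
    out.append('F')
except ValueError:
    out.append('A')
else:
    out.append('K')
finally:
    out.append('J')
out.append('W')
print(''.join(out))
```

Execution trace: 'P' (try body) → 'Q' (inner try body, no exception) → 'C' (inner else) → 'L' (try body, no exception) → 'K' (else) → 'J' (finally) → 'W' (after the try/except). Output: PQCLKJW

Answer: PQCLKJW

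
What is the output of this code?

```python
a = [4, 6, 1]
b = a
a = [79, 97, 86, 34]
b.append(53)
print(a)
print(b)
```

Key concept: rebinding vs mutation: a is rebound to a new list, b still points at the original.
Step by step:
`a = [4, 6, 1]` → a = [4, 6, 1]
`b = a` → b = [4, 6, 1] (same object as a)
`a = [79, 97, 86, 34]` → a = [79, 97, 86, 34]
`b.append(53)` → b = [4, 6, 1, 53]
`print(a)` → prints [79, 97, 86, 34]
`print(b)` → prints [4, 6, 1, 53]

Answer:
[79, 97, 86, 34]
[4, 6, 1, 53]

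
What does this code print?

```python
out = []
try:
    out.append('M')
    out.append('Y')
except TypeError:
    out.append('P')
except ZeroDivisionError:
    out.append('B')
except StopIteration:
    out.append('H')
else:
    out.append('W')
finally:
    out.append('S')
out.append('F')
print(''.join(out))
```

Execution trace: 'M' (try body) → 'Y' (try body, no exception) → 'W' (else) → 'S' (finally) → 'F' (after the try/except). Output: MYWSF

Answer: MYWSF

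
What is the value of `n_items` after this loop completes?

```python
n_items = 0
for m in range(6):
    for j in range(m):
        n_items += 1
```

Triangle number: 0+1+2+...+5
`n_items` takes the values: 0 → 1 → 2 → 3 → 4 → 5 → 6 → 7 → 8 → 9 → 10 → 11 → 12 → 13 → 14 → 15

Answer: 15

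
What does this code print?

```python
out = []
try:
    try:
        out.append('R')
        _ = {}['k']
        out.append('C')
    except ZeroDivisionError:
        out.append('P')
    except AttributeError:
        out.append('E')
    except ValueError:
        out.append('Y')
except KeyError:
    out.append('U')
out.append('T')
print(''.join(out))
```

Execution trace: 'R' (try body) → 'U' (outer except KeyError) → 'T' (after the try/except). Output: RUT

Answer: RUT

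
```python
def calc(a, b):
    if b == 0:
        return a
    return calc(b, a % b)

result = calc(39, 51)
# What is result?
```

calc(39, 51) -> calc(51, 39) -> calc(39, 12) -> calc(12, 3) -> calc(3, 0) -> 3

Answer: 3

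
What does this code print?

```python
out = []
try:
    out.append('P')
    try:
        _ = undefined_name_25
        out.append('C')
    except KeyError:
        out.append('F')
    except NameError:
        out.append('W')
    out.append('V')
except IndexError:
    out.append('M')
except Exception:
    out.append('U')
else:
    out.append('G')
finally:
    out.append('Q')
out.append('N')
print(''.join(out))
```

Execution trace: 'P' (try body) → 'W' (inner except NameError) → 'V' (try body, no exception) → 'G' (else) → 'Q' (finally) → 'N' (after the try/except). Output: PWVGQN

Answer: PWVGQN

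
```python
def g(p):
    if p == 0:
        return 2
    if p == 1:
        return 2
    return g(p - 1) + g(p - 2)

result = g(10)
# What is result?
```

Build up from base cases: g(0)=2, g(1)=2, g(2)=4, g(3)=6, g(4)=10, g(5)=16, g(6)=26, ..., g(10)=178

Answer: 178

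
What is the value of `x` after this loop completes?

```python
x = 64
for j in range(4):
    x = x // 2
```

Halve 4 times: 64 // 2^4 = 4
`x` takes the values: 64 → 32 → 16 → 8 → 4

Answer: 4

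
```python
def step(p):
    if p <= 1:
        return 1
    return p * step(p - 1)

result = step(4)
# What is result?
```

step(4) = 4 * 3 * 2 * 1 = 24

Answer: 24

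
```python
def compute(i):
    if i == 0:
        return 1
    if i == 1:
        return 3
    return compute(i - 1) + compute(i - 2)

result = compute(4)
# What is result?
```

Build up from base cases: compute(0)=1, compute(1)=3, compute(2)=4, compute(3)=7, compute(4)=11

Answer: 11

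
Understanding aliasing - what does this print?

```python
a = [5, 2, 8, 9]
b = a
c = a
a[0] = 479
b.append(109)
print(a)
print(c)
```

Key concept: multiple aliases.
Step by step:
`a = [5, 2, 8, 9]` → a = [5, 2, 8, 9]
`b = a` → b = [5, 2, 8, 9] (same object as a)
`c = a` → c = [5, 2, 8, 9] (same object as a, b)
`a[0] = 479` → a = [479, 2, 8, 9] (same object as b, c); b = [479, 2, 8, 9] (same object as a, c); c = [479, 2, 8, 9] (same object as a, b)
`b.append(109)` → a = [479, 2, 8, 9, 109] (same object as b, c); b = [479, 2, 8, 9, 109] (same object as a, c); c = [479, 2, 8, 9, 109] (same object as a, b)
`print(a)` → prints [479, 2, 8, 9, 109]
`print(c)` → prints [479, 2, 8, 9, 109]

Answer:
[479, 2, 8, 9, 109]
[479, 2, 8, 9, 109]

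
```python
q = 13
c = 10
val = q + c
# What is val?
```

Trace:
`q = 13` → q = 13
`c = 10` → c = 10
`val = q + c` → val = 23
So val = 23

Answer: 23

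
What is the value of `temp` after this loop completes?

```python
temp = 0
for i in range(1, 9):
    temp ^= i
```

XOR of 1 to 8
`temp` takes the values: 0 → 1 → 3 → 0 → 4 → 1 → 7 → 0 → 8

Answer: 8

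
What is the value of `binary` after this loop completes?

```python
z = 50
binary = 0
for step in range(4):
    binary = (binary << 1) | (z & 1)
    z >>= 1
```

Reverse lowest 4 bits of 50
`binary` takes the values: 0 → 1 → 2 → 4

Answer: 4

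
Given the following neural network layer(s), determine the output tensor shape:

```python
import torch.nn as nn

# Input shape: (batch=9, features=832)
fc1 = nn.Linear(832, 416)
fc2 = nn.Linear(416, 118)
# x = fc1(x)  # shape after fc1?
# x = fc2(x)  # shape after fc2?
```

Input: (9, 832) -> after fc1: (9, 416) -> Output: (9, 118)

Answer: (9, 118)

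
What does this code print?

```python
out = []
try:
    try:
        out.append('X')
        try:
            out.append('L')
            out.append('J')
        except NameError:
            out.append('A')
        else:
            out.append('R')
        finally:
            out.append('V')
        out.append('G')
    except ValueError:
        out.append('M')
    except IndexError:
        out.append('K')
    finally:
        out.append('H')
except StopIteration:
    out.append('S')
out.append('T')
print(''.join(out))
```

Execution trace: 'X' (try body) → 'L' (inner try body) → 'J' (inner try body, no exception) → 'R' (inner else) → 'V' (inner finally) → 'G' (try body, no exception) → 'H' (finally) → 'T' (after the try/except). Output: XLJRVGHT

Answer: XLJRVGHT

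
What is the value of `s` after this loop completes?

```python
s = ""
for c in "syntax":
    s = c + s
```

Reverse 'syntax'
`s` takes the values: "" → "s" → "ys" → "nys" → "tnys" → "atnys" → "xatnys"

Answer: "xatnys"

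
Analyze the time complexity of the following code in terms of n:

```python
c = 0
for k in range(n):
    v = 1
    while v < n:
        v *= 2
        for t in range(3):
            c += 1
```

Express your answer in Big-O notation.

Each loop level contributes: n × log n × 1. Multiplying the contributions gives O(n log n).

Answer: O(n log n)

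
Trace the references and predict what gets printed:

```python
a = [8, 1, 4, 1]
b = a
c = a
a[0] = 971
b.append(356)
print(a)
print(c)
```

Key concept: multiple aliases.
Step by step:
`a = [8, 1, 4, 1]` → a = [8, 1, 4, 1]
`b = a` → b = [8, 1, 4, 1] (same object as a)
`c = a` → c = [8, 1, 4, 1] (same object as a, b)
`a[0] = 971` → a = [971, 1, 4, 1] (same object as b, c); b = [971, 1, 4, 1] (same object as a, c); c = [971, 1, 4, 1] (same object as a, b)
`b.append(356)` → a = [971, 1, 4, 1, 356] (same object as b, c); b = [971, 1, 4, 1, 356] (same object as a, c); c = [971, 1, 4, 1, 356] (same object as a, b)
`print(a)` → prints [971, 1, 4, 1, 356]
`print(c)` → prints [971, 1, 4, 1, 356]

Answer:
[971, 1, 4, 1, 356]
[971, 1, 4, 1, 356]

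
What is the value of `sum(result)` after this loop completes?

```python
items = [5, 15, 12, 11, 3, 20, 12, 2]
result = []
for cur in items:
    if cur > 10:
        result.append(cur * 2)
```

Sum of doubled values > 10
`result` takes the values: [] → [30] → [30, 24] → [30, 24, 22] → [30, 24, 22, 40] → [30, 24, 22, 40, 24]
So `sum(result)` = 140

Answer: 140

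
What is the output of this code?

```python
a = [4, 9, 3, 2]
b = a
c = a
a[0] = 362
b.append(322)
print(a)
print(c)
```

Key concept: multiple aliases.
Step by step:
`a = [4, 9, 3, 2]` → a = [4, 9, 3, 2]
`b = a` → b = [4, 9, 3, 2] (same object as a)
`c = a` → c = [4, 9, 3, 2] (same object as a, b)
`a[0] = 362` → a = [362, 9, 3, 2] (same object as b, c); b = [362, 9, 3, 2] (same object as a, c); c = [362, 9, 3, 2] (same object as a, b)
`b.append(322)` → a = [362, 9, 3, 2, 322] (same object as b, c); b = [362, 9, 3, 2, 322] (same object as a, c); c = [362, 9, 3, 2, 322] (same object as a, b)
`print(a)` → prints [362, 9, 3, 2, 322]
`print(c)` → prints [362, 9, 3, 2, 322]

Answer:
[362, 9, 3, 2, 322]
[362, 9, 3, 2, 322]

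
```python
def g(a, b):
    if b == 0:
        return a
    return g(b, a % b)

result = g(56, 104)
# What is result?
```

g(56, 104) -> g(104, 56) -> g(56, 48) -> g(48, 8) -> g(8, 0) -> 8

Answer: 8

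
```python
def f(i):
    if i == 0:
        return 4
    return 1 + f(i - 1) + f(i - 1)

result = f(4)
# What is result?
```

f(i) = 1 + 2·f(i-1), f(0)=4. Closed form: (4+1)·2^4 - 1 = 79.

Answer: 79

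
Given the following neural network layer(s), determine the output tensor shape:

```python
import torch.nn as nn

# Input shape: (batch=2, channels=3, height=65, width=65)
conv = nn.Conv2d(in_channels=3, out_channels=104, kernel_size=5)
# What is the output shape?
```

Input: (2, 3, 65, 65) -> Output: (2, 104, 61, 61)

Answer: (2, 104, 61, 61)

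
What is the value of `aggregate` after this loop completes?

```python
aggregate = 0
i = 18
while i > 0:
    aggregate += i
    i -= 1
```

Sum 18 down to 1
`aggregate` takes the values: 0 → 18 → 35 → 51 → 66 → 80 → 93 → 105 → 116 → 126 → 135 → 143 → 150 → 156 → 161 → 165 → 168 → 170 → 171

Answer: 171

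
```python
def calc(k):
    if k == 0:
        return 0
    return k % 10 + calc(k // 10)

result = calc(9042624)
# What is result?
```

Sum of digits of 9042624: 4 + 2 + 6 + 2 + 4 + 0 + 9 = 27

Answer: 27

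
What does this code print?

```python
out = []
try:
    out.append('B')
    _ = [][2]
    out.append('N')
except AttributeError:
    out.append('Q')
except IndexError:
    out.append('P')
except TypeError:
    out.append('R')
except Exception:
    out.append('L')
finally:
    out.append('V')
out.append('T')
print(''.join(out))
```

Execution trace: 'B' (try body) → 'P' (except IndexError) → 'V' (finally) → 'T' (after the try/except). Output: BPVT

Answer: BPVT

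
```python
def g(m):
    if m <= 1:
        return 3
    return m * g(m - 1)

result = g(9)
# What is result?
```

g(9) = 9 * 8 * 7 * 6 * 5 * 4 * 3 * 2 * 3 = 1088640

Answer: 1088640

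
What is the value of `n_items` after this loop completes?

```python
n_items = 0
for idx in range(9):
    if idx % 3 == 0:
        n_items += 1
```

Count numbers divisible by 3 in range(9)
`n_items` takes the values: 0 → 1 → 2 → 3

Answer: 3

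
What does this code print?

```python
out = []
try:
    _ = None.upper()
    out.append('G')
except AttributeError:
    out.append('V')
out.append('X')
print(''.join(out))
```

Execution trace: 'V' (except AttributeError) → 'X' (after the try/except). Output: VX

Answer: VX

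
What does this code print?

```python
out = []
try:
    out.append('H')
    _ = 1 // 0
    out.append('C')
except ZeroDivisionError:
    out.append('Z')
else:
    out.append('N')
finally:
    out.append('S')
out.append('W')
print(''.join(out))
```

Execution trace: 'H' (try body) → 'Z' (except ZeroDivisionError) → 'S' (finally) → 'W' (after the try/except). Output: HZSW

Answer: HZSW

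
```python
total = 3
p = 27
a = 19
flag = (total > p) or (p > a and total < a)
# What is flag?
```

Trace:
`total = 3` → total = 3
`p = 27` → p = 27
`a = 19` → a = 19
`flag = (total > p) or (p > a and total < a)` → flag = True
So flag = True

Answer: True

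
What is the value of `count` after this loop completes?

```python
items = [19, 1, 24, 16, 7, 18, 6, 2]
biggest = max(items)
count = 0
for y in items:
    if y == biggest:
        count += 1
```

Count of max value 24 in [19, 1, 24, 16, 7, 18, 6, 2]
`count` takes the values: 0 → 1

Answer: 1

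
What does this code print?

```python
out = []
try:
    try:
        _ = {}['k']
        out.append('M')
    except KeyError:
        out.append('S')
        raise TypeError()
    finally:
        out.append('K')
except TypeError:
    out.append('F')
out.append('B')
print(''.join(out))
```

Execution trace: 'S' (inner except KeyError) → 'K' (inner finally) → 'F' (outer except TypeError) → 'B' (after the try/except). Output: SKFB

Answer: SKFB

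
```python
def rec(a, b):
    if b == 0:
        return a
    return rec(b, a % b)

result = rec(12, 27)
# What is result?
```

rec(12, 27) -> rec(27, 12) -> rec(12, 3) -> rec(3, 0) -> 3

Answer: 3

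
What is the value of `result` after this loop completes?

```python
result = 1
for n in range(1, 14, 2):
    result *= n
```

Product of 1, 3, 5, ... up to 13
`result` takes the values: 1 → 3 → 15 → 105 → 945 → 10395 → 135135

Answer: 135135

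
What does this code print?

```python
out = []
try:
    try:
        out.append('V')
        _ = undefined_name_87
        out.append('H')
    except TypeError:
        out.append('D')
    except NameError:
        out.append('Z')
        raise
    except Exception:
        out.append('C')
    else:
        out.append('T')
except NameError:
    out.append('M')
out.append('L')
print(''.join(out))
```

Execution trace: 'V' (try body) → 'Z' (except NameError) → 'M' (outer except NameError) → 'L' (after the try/except). Output: VZML

Answer: VZML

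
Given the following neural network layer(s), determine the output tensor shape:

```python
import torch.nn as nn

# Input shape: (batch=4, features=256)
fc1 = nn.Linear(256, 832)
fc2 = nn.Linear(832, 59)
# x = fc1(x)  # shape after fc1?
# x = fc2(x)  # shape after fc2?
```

Input: (4, 256) -> after fc1: (4, 832) -> Output: (4, 59)

Answer: (4, 59)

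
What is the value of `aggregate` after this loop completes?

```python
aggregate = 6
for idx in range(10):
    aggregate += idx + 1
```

Start at 6, add 1 to 10 = 61
`aggregate` takes the values: 6 → 7 → 9 → 12 → 16 → 21 → 27 → 34 → 42 → 51 → 61

Answer: 61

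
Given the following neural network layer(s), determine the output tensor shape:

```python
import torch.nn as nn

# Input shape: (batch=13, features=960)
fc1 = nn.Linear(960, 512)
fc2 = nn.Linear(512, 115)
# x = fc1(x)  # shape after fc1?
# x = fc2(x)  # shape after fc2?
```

Input: (13, 960) -> after fc1: (13, 512) -> Output: (13, 115)

Answer: (13, 115)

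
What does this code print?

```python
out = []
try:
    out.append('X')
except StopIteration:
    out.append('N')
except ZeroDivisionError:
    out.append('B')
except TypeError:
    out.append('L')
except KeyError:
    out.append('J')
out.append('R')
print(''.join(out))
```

Execution trace: 'X' (try body, no exception) → 'R' (after the try/except). Output: XR

Answer: XR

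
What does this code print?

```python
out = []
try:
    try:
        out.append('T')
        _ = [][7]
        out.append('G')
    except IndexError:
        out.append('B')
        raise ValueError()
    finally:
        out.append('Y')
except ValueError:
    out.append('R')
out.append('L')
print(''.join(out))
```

Execution trace: 'T' (inner try body) → 'B' (inner except IndexError) → 'Y' (inner finally) → 'R' (outer except ValueError) → 'L' (after the try/except). Output: TBYRL

Answer: TBYRL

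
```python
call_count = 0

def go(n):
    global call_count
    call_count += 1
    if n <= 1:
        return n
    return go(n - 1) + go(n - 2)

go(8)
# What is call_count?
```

Calls(n) = 1 + Calls(n-1) + Calls(n-2); Calls(0)=Calls(1)=1. For n=8 this gives 67.

Answer: 67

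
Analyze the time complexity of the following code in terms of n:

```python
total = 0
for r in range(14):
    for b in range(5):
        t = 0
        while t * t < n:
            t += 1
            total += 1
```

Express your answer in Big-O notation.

Each loop level contributes: 1 × 1 × √n. Multiplying the contributions gives O(√n).

Answer: O(√n)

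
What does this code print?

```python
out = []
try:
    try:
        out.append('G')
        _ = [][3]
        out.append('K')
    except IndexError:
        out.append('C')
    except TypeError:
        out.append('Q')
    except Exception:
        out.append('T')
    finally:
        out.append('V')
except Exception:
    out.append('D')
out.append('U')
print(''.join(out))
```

Execution trace: 'G' (inner try body) → 'C' (inner except IndexError) → 'V' (inner finally) → 'U' (after the try/except). Output: GCVU

Answer: GCVU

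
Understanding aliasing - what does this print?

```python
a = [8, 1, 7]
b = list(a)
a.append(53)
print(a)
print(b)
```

Key concept: list() constructor creates copy.
Step by step:
`a = [8, 1, 7]` → a = [8, 1, 7]
`b = list(a)` → b = [8, 1, 7]
`a.append(53)` → a = [8, 1, 7, 53]
`print(a)` → prints [8, 1, 7, 53]
`print(b)` → prints [8, 1, 7]

Answer:
[8, 1, 7, 53]
[8, 1, 7]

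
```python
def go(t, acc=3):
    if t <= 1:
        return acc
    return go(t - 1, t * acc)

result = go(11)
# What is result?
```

Accumulator trace (n, acc): (11, 3) -> (10, 33) -> (9, 330) -> (8, 2970) -> (7, 23760) -> (6, 166320) -> (5, 997920) -> (4, 4989600) -> (3, 19958400) -> (2, 59875200) -> (1, 119750400) -> return 119750400

Answer: 119750400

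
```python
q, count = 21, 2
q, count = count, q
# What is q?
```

Trace:
`q, count = 21, 2` → q = 21; count = 2
`q, count = count, q` → q = 2; count = 21
So q = 2

Answer: 2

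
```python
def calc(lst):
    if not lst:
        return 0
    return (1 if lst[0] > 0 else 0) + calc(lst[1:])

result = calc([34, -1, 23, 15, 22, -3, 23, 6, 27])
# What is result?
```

Count of positive elements in [34, -1, 23, 15, 22, -3, 23, 6, 27] = 7

Answer: 7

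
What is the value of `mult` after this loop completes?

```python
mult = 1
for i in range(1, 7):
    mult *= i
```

6! = 720
`mult` takes the values: 1 → 2 → 6 → 24 → 120 → 720

Answer: 720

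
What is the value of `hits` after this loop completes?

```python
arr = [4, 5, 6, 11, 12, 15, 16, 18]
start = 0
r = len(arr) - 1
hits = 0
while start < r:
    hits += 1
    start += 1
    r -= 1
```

Iterations until pointers meet (list length 8)
`hits` takes the values: 0 → 1 → 2 → 3 → 4

Answer: 4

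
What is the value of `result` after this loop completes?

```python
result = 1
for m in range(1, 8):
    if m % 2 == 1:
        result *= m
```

Product of odd numbers 1 to 7
`result` takes the values: 1 → 3 → 15 → 105

Answer: 105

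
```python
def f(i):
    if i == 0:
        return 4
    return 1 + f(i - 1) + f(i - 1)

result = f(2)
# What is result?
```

f(i) = 1 + 2·f(i-1), f(0)=4. Closed form: (4+1)·2^2 - 1 = 19.

Answer: 19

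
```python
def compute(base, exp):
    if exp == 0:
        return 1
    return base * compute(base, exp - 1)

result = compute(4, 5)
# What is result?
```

compute(4, 5) = 4 * 4 * 4 * 4 * 4 = 1024

Answer: 1024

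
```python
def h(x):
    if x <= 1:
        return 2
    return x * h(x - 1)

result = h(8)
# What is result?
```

h(8) = 8 * 7 * 6 * 5 * 4 * 3 * 2 * 2 = 80640

Answer: 80640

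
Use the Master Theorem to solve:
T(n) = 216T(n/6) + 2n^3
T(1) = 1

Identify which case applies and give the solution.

a=216, b=6, f(n)=2n^3. log_6(216) = 3. Since c=3 = 3, Case 2 applies: T(n) = Θ(n^log_b(a) · log n) = O(n^3 log n).

Answer: O(n^3 log n) - Case 2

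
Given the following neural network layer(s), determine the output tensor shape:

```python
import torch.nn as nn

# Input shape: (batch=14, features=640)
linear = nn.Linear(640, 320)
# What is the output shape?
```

Input: (14, 640) -> Output: (14, 320)

Answer: (14, 320)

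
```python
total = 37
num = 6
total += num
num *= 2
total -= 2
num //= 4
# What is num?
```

Trace:
`total = 37` → total = 37
`num = 6` → num = 6
`total += num` → total = 43
`num *= 2` → num = 12
`total -= 2` → total = 41
`num //= 4` → num = 3
So num = 3

Answer: 3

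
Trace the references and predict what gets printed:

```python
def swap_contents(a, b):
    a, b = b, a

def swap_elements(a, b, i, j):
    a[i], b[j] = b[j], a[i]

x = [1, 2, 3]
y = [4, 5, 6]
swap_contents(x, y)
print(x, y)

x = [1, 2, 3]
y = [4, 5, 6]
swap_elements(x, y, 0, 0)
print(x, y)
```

Key concept: parameter rebinding vs mutation.
Step by step:
`x = [1, 2, 3]` → x = [1, 2, 3]
`y = [4, 5, 6]` → y = [4, 5, 6]
`swap_contents(x, y)` → no visible change to tracked variables
`print(x, y)` → prints [1, 2, 3] [4, 5, 6]
`x = [1, 2, 3]` → x = [1, 2, 3]
`y = [4, 5, 6]` → y = [4, 5, 6]
`swap_elements(x, y, 0, 0)` → x = [4, 2, 3]; y = [1, 5, 6]
`print(x, y)` → prints [4, 2, 3] [1, 5, 6]

Answer:
[1, 2, 3] [4, 5, 6]
[4, 2, 3] [1, 5, 6]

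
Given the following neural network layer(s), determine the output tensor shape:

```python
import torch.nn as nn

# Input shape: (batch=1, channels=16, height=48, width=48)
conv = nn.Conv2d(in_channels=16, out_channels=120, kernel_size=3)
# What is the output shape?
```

Input: (1, 16, 48, 48) -> Output: (1, 120, 46, 46)

Answer: (1, 120, 46, 46)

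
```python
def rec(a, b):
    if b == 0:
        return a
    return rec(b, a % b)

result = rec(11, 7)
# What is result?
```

rec(11, 7) -> rec(7, 4) -> rec(4, 3) -> rec(3, 1) -> rec(1, 0) -> 1

Answer: 1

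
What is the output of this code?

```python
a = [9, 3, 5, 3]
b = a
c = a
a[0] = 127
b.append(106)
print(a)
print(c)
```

Key concept: multiple aliases.
Step by step:
`a = [9, 3, 5, 3]` → a = [9, 3, 5, 3]
`b = a` → b = [9, 3, 5, 3] (same object as a)
`c = a` → c = [9, 3, 5, 3] (same object as a, b)
`a[0] = 127` → a = [127, 3, 5, 3] (same object as b, c); b = [127, 3, 5, 3] (same object as a, c); c = [127, 3, 5, 3] (same object as a, b)
`b.append(106)` → a = [127, 3, 5, 3, 106] (same object as b, c); b = [127, 3, 5, 3, 106] (same object as a, c); c = [127, 3, 5, 3, 106] (same object as a, b)
`print(a)` → prints [127, 3, 5, 3, 106]
`print(c)` → prints [127, 3, 5, 3, 106]

Answer:
[127, 3, 5, 3, 106]
[127, 3, 5, 3, 106]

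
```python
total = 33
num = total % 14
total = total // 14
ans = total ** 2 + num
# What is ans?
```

Trace:
`total = 33` → total = 33
`num = total % 14` → num = 5
`total = total // 14` → total = 2
`ans = total ** 2 + num` → ans = 9
So ans = 9

Answer: 9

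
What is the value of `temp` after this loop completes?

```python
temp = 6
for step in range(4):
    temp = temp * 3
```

Multiply by 3, 4 times: 6 * 3^4 = 486
`temp` takes the values: 6 → 18 → 54 → 162 → 486

Answer: 486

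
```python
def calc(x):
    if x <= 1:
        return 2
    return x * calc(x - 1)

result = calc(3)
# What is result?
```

calc(3) = 3 * 2 * 2 = 12

Answer: 12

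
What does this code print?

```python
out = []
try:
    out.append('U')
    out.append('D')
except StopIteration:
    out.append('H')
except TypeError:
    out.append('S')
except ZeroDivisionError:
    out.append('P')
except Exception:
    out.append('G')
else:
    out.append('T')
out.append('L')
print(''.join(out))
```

Execution trace: 'U' (try body) → 'D' (try body, no exception) → 'T' (else) → 'L' (after the try/except). Output: UDTL

Answer: UDTL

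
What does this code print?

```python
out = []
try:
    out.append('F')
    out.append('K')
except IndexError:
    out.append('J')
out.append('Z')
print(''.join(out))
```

Execution trace: 'F' (try body) → 'K' (try body, no exception) → 'Z' (after the try/except). Output: FKZ

Answer: FKZ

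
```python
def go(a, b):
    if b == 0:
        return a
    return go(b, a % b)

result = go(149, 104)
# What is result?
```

go(149, 104) -> go(104, 45) -> go(45, 14) -> go(14, 3) -> go(3, 2) -> go(2, 1) -> go(1, 0) -> 1

Answer: 1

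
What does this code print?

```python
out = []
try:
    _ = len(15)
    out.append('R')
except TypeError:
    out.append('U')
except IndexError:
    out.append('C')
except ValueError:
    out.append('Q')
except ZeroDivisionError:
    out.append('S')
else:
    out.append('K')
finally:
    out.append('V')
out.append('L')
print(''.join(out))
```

Execution trace: 'U' (except TypeError) → 'V' (finally) → 'L' (after the try/except). Output: UVL

Answer: UVL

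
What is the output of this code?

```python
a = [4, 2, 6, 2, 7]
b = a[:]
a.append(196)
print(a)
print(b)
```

Key concept: slice [:] creates copy.
Step by step:
`a = [4, 2, 6, 2, 7]` → a = [4, 2, 6, 2, 7]
`b = a[:]` → b = [4, 2, 6, 2, 7]
`a.append(196)` → a = [4, 2, 6, 2, 7, 196]
`print(a)` → prints [4, 2, 6, 2, 7, 196]
`print(b)` → prints [4, 2, 6, 2, 7]

Answer:
[4, 2, 6, 2, 7, 196]
[4, 2, 6, 2, 7]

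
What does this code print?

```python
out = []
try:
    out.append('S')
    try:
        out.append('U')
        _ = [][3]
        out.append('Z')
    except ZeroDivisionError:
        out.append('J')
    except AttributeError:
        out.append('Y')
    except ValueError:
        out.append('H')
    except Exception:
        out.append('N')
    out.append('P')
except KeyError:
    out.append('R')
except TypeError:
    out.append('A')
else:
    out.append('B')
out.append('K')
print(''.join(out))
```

Execution trace: 'S' (try body) → 'U' (inner try body) → 'N' (inner except Exception) → 'P' (try body, no exception) → 'B' (else) → 'K' (after the try/except). Output: SUNPBK

Answer: SUNPBK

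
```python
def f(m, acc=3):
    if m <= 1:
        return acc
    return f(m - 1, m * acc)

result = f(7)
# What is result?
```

Accumulator trace (n, acc): (7, 3) -> (6, 21) -> (5, 126) -> (4, 630) -> (3, 2520) -> (2, 7560) -> (1, 15120) -> return 15120

Answer: 15120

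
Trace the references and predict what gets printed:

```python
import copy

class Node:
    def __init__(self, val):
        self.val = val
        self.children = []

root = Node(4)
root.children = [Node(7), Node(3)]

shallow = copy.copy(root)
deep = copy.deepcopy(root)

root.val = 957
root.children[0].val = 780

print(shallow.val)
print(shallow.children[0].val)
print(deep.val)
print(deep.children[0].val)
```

Key concept: deep copy with custom objects.
Step by step:
`root = Node(4)` → root = Node(val=4, children=[])
`root.children = [Node(7), Node(3)]` → root = Node(val=4, children=[Node(val=7, children=[]), Node(val=3, children=[])])
`shallow = copy.copy(root)` → shallow = Node(val=4, children=[Node(val=7, children=[]), Node(val=3, children=[])])
`deep = copy.deepcopy(root)` → deep = Node(val=4, children=[Node(val=7, children=[]), Node(val=3, children=[])])
`root.val = 957` → root = Node(val=957, children=[Node(val=7, children=[]), Node(val=3, children=[])])
`root.children[0].val = 780` → root = Node(val=957, children=[Node(val=780, children=[]), Node(val=3, children=[])]); shallow = Node(val=4, children=[Node(val=780, children=[]), Node(val=3, children=[])])
`print(shallow.val)` → prints 4
`print(shallow.children[0].val)` → prints 780
`print(deep.val)` → prints 4
`print(deep.children[0].val)` → prints 7

Answer:
4
780
4
7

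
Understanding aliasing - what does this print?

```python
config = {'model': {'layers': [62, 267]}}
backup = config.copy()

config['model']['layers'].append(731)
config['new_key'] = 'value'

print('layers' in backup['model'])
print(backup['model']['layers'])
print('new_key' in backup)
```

Key concept: shallow copy gotcha with nested dict.
Step by step:
`config = {'model': {'layers': [62, 267]}}` → config = {'model': {'layers': [62, 267]}}
`backup = config.copy()` → backup = {'model': {'layers': [62, 267]}}
`config['model']['layers'].append(731)` → config = {'model': {'layers': [62, 267, 731]}}; backup = {'model': {'layers': [62, 267, 731]}}
`config['new_key'] = 'value'` → config = {'model': {'layers': [62, 267, 731]}, 'new_key': 'value'}
`print('layers' in backup['model'])` → prints True
`print(backup['model']['layers'])` → prints [62, 267, 731]
`print('new_key' in backup)` → prints False

Answer:
True
[62, 267, 731]
False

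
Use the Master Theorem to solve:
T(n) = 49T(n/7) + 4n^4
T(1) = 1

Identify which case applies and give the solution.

a=49, b=7, f(n)=4n^4. log_7(49) = 2. Since c=4 > 2 and the regularity condition holds (49(n/7)^4 = (49/7^4)n^4 with 49/7^4 < 1), Case 3 applies: T(n) = Θ(f(n)) = O(n^4).

Answer: O(n^4) - Case 3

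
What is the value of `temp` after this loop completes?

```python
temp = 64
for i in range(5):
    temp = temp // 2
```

Halve 5 times: 64 // 2^5 = 2
`temp` takes the values: 64 → 32 → 16 → 8 → 4 → 2

Answer: 2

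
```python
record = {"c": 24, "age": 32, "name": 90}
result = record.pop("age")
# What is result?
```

Trace:
`record = {"c": 24, "age": 32, "name": 90}` → record = {'c': 24, 'age': 32, 'name': 90}
`result = record.pop("age")` → record = {'c': 24, 'name': 90}; result = 32
So result = 32

Answer: 32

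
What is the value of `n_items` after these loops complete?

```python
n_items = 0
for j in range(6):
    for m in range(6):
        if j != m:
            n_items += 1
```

6² - 6 (exclude diagonal)
`n_items` takes the values: 0 → 1 → 2 → 3 → 4 → 5 → 6 → 7 → 8 → 9 → 10 → 11 → 12 → 13 → 14 → 15 → 16 → 17 → 18 → 19 → 20 → 21 → 22 → 23 → 24 → 25 → 26 → 27 → 28 → 29 → 30

Answer: 30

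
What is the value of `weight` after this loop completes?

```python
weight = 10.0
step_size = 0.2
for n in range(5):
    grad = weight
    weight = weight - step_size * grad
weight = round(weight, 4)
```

Gradient descent: w = 10.0 * (1 - 0.2)^5
`weight` takes the values: 10.0 → 8.0 → 6.4 → 5.12 → 4.096 → 3.2768

Answer: 3.2768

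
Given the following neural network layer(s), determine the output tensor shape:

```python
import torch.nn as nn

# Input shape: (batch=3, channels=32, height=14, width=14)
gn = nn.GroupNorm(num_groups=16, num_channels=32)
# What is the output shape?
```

Input: (3, 32, 14, 14) -> Output: (3, 32, 14, 14)

Answer: (3, 32, 14, 14)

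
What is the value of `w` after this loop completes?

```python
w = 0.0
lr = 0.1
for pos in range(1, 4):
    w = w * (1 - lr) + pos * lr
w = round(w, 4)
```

Moving average with lr=0.1
`w` takes the values: 0.0 → 0.1 → 0.29 → 0.561

Answer: 0.561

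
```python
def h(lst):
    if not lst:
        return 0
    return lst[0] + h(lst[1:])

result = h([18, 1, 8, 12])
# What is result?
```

18 + 1 + 8 + 12 + 0 = 39

Answer: 39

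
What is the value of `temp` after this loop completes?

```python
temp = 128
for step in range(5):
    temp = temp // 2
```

Halve 5 times: 128 // 2^5 = 4
`temp` takes the values: 128 → 64 → 32 → 16 → 8 → 4

Answer: 4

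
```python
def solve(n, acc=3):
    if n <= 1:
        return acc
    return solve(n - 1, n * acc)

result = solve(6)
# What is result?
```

Accumulator trace (n, acc): (6, 3) -> (5, 18) -> (4, 90) -> (3, 360) -> (2, 1080) -> (1, 2160) -> return 2160

Answer: 2160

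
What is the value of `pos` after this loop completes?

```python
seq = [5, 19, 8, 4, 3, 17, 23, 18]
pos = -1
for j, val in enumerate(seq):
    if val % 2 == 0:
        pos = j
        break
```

First even number index in [5, 19, 8, 4, 3, 17, 23, 18]
`pos` takes the values: -1 → 2

Answer: 2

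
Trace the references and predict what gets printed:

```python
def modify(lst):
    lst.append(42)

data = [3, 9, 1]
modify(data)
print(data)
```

Key concept: function modifies passed list.
Step by step:
`data = [3, 9, 1]` → data = [3, 9, 1]
`modify(data)` → data = [3, 9, 1, 42]
`print(data)` → prints [3, 9, 1, 42]

Answer: [3, 9, 1, 42]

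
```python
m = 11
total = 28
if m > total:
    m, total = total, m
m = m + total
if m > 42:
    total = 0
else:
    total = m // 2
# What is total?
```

Trace:
`m = 11` → m = 11
`total = 28` → total = 28
`if m > total: ...` → m > total is False → no variable changes
`m = m + total` → m = 39
`if m > 42: ...` → m > 42 is False, take else branch → total = 19
So total = 19

Answer: 19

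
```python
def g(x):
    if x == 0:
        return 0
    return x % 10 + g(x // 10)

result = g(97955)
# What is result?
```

Sum of digits of 97955: 5 + 5 + 9 + 7 + 9 = 35

Answer: 35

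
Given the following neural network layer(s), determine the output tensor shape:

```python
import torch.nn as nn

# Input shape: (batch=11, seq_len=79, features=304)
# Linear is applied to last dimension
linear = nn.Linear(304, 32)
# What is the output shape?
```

Input: (11, 79, 304) -> Output: (11, 79, 32)

Answer: (11, 79, 32)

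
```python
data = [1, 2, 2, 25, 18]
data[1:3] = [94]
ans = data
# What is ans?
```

Trace:
`data = [1, 2, 2, 25, 18]` → data = [1, 2, 2, 25, 18]
`data[1:3] = [94]` → data = [1, 94, 25, 18]
`ans = data` → ans = [1, 94, 25, 18]
So ans = [1, 94, 25, 18]

Answer: [1, 94, 25, 18]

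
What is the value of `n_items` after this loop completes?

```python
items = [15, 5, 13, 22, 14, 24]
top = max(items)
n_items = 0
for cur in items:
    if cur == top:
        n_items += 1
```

Count of max value 24 in [15, 5, 13, 22, 14, 24]
`n_items` takes the values: 0 → 1

Answer: 1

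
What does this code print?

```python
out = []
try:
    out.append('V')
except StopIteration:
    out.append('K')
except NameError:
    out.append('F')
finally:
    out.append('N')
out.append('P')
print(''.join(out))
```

Execution trace: 'V' (try body, no exception) → 'N' (finally) → 'P' (after the try/except). Output: VNP

Answer: VNP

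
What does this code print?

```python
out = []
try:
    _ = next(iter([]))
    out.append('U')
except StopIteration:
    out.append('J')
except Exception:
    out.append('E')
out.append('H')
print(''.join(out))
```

Execution trace: 'J' (except StopIteration) → 'H' (after the try/except). Output: JH

Answer: JH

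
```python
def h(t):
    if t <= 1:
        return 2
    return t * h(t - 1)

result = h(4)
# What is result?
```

h(4) = 4 * 3 * 2 * 2 = 48

Answer: 48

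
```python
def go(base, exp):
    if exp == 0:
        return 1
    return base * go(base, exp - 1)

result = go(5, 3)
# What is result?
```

go(5, 3) = 5 * 5 * 5 = 125

Answer: 125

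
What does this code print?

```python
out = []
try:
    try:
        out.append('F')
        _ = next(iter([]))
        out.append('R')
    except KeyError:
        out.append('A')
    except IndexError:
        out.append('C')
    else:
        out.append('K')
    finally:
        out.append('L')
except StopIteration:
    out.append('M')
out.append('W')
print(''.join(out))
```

Execution trace: 'F' (inner try body) → 'L' (inner finally) → 'M' (outer except StopIteration) → 'W' (after the try/except). Output: FLMW

Answer: FLMW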